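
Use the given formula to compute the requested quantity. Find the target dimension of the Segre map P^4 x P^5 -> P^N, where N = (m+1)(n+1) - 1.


The Segre embedding maps P^m x P^n into P^N via
all products of coordinates from each factor.
N = (m+1)(n+1) - 1
N = (4+1)(5+1) - 1
N = 5*6 - 1
N = 30 - 1 = 29

29


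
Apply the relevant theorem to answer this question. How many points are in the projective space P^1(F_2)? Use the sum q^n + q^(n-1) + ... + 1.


P^1(F_2) has (q^(n+1) - 1)/(q - 1) points.
= 2^1 + 2^0
= 2 + 1
= 3

3


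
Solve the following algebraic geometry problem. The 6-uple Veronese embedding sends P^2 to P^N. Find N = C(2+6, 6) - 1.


The Veronese embedding v_d: P^n -> P^N maps each point to all
degree-d monomials in n+1 homogeneous coordinates.
N = C(n+d, d) - 1
N = C(2+6, 6) - 1
N = C(8, 6) - 1
C(8, 6) = 28
N = 28 - 1 = 27

27


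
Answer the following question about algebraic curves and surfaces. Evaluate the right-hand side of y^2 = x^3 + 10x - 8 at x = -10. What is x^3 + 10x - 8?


Compute x^3 + 10x - 8 at x = -10:
x^3 = (-10)^3 = -1000
10*x = 10*(-10) = -100
Sum: -1000 - 100 - 8 = -1108

-1108


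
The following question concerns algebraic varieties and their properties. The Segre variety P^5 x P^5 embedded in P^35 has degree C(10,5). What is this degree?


The degree of the Segre variety P^5 x P^5 is C(m+n, m).
= C(10, 5)
= 252

252


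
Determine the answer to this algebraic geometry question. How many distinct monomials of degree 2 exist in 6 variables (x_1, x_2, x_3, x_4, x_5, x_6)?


The number of degree-2 monomials in 6 variables is C(d+n-1, n-1).
= C(2+6-1, 6-1) = C(7, 5)
= 21

21


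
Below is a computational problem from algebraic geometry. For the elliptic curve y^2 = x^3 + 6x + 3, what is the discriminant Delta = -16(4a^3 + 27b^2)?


Compute each component:
4a^3 = 4*6^3 = 4*216 = 864
27b^2 = 27*3^2 = 27*9 = 243
4a^3 + 27b^2 = 864 + 243 = 1107
Delta = -16*1107 = -17712

-17712


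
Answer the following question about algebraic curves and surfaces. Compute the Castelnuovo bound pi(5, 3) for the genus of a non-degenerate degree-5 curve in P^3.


Castelnuovo's bound: write d - 1 = m(r-1) + epsilon with 0 <= epsilon < r-1.
d - 1 = 5 - 1 = 4
r - 1 = 3 - 1 = 2
4 = 2*2 + 0, so m = 2, epsilon = 0
pi(d, r) = m(m-1)(r-1)/2 + m*epsilon
= 2*1*2/2 + 2*0
= 4/2 + 0
= 2 + 0 = 2

2


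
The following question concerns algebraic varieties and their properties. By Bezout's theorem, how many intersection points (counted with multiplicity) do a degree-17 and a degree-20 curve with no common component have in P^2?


Bezout's theorem states the intersection count equals the product of degrees.
Intersection count = 17 * 20 = 340

340


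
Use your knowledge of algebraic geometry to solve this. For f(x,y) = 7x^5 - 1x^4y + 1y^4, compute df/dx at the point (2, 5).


df/dx = 5*7*x^4 + 4*(-1)*x^3*y
At (2,5): 5*7*2^4 + 4*(-1)*2^3*5
= 560 - 160
= 400

400


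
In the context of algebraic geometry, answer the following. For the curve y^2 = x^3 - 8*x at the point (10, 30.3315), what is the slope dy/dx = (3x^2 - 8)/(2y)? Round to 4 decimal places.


Using implicit differentiation of y^2 = x^3 - 8*x:
2y * dy/dx = 3x^2 - 8
dy/dx = (3x^2 - 8)/(2y)
Numerator: 3*10^2 - 8 = 292
Denominator: 2*30.3315 = 60.663
dy/dx = 292/60.663 = 4.8135

4.8135


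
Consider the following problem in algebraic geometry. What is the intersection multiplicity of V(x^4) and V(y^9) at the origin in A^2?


The intersection multiplicity of V(x^a) and V(y^b) at the origin is:
I(O; V(x^4), V(y^9)) = dim_k(k[x,y]/(x^4, y^9))
A basis for k[x,y]/(x^4, y^9) is the set of monomials x^i * y^j
where 0 <= i < 4 and 0 <= j < 9.
The number of such monomials is 4 * 9 = 36

36


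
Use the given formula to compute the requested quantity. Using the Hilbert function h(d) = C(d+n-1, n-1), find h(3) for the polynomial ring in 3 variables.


The Hilbert function for the polynomial ring in 3 variables is:
h(d) = C(d+n-1, n-1)
h(3) = C(3+3-1, 3-1) = C(5, 2)
= 5! / (2! * 3!)
= 10

10


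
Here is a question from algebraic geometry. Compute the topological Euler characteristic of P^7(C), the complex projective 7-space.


The complex projective space P^7 has one cell in each even real dimension 0, 2, ..., 14.
The cohomology groups are H^{2k}(P^7) = Z for k = 0,...,7, and 0 otherwise.
Euler characteristic = sum of Betti numbers = 1 per even-dimensional cohomology group.
chi(P^7) = 7 + 1 = 8

8


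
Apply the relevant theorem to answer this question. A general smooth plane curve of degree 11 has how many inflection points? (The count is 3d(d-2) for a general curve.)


For a general smooth plane curve C of degree d, the inflection points are
the intersection of C with its Hessian curve, which has degree 3(d-2).
By Bezout, the total intersection number is d * 3(d-2) = 11 * 27 = 297.
For a general curve every flex is ordinary, so each contributes
multiplicity 1 to C·Hess(C), and the number of distinct inflection
points is 3d(d-2).
Inflection points = 3*11*(11-2) = 3*11*9 = 297

297


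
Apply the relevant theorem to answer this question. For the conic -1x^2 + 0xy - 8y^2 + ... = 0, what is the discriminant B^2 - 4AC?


The discriminant of a conic Ax^2 + Bxy + Cy^2 + ... = 0 is B^2 - 4AC.
B^2 = 0^2 = 0
4AC = 4*(-1)*(-8) = 32
Discriminant = 0 - 32 = -32

-32


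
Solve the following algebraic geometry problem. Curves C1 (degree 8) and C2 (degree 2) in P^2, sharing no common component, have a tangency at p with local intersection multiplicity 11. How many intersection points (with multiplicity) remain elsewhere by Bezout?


By Bezout's theorem, the total intersection number is d1 * d2.
Total = 8 * 2 = 16
Intersection multiplicity at p = 11
Remaining intersections = 16 - 11 = 5

5


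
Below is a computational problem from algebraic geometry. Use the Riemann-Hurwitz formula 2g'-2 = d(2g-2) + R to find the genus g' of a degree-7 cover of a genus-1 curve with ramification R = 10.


Riemann-Hurwitz formula: 2g' - 2 = d(2g - 2) + R
Given: d = 7, g = 1, R = 10
2g' - 2 = 7*(2*1 - 2) + 10
2g' - 2 = 7*0 + 10
2g' - 2 = 0 + 10 = 10
2g' = 12
g' = 6

6


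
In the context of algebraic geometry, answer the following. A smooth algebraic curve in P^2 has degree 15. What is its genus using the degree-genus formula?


Using the genus formula for smooth plane curves:
g = (d-1)(d-2)/2
g = (15-1)(15-2)/2
g = 14*13/2
g = 182/2 = 91

91


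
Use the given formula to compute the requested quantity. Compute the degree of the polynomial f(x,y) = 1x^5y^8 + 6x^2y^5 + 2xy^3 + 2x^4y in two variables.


Examine each term for its total degree (sum of exponents).
  Term '1x^5y^8' has total degree 5+8 = 13.
  Term '6x^2y^5' has total degree 2+5 = 7.
  Term '2xy^3' has total degree 1+3 = 4.
  Term '2x^4y' has total degree 4+1 = 5.
The maximum total degree among all terms is 13.

13


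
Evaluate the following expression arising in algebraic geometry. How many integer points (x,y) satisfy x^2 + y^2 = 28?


Systematically check integer values of x where x^2 <= 28.
For each valid x, check if 28 - x^2 is a perfect square.
Total integer solutions found: 0

0


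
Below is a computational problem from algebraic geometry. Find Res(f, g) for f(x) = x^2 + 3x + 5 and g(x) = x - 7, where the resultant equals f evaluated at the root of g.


For Res(f, x - c), we evaluate f at x = c.
f(7) = 7^2 + 3*7 + 5
= 49 + 21 + 5
= 70 + 5 = 75
Res(f, g) = 75

75


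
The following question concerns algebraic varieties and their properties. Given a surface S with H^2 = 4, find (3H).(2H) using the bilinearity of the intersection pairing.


Using bilinearity of the intersection pairing on a surface S:
(aH).(bH) = ab * (H.H)
We have H^2 = 4.
D.E = (3H).(2H) = 3*2*4
= 6*4
= 24

24


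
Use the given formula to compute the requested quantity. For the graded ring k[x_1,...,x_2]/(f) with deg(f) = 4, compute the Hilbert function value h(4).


For R = k[x_1,...,x_n]/(f) with f homogeneous of degree e:
The Hilbert series is (1 - t^e)/(1 - t)^n.
So h(d) = C(d+n-1, n-1) - C(d-e+n-1, n-1) for d >= e.
With n=2, e=4, d=4:
C(4+2-1, 2-1) = C(5, 1) = 5
C(4-4+2-1, 2-1) = C(1, 1) = 1
h(4) = 5 - 1 = 4

4


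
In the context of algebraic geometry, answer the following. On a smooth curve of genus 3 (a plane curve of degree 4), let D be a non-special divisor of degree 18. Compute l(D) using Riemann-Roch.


First, compute the genus of a smooth plane curve of degree 4:
g = (d-1)(d-2)/2 = (4-1)(4-2)/2 = 3
For a non-special divisor D (i.e., h^1(D) = 0), Riemann-Roch gives:
l(D) = deg(D) - g + 1
Since deg(D) = 18 >= 2g - 1 = 5, D is non-special.
l(D) = 18 - 3 + 1 = 16

16


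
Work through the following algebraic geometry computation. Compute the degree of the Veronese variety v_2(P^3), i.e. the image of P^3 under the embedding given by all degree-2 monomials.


The Veronese variety v_2(P^3) has degree d^r.
d^r = 2^3 = 8

8


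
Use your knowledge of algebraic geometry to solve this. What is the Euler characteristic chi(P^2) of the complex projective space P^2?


The complex projective space P^2 has one cell in each even real dimension 0, 2, ..., 4.
The cohomology groups are H^{2k}(P^2) = Z for k = 0,...,2, and 0 otherwise.
Euler characteristic = sum of Betti numbers = 1 per even-dimensional cohomology group.
chi(P^2) = 2 + 1 = 3

3


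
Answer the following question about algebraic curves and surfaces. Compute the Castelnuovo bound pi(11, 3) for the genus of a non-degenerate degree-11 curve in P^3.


Castelnuovo's bound: write d - 1 = m(r-1) + epsilon with 0 <= epsilon < r-1.
d - 1 = 11 - 1 = 10
r - 1 = 3 - 1 = 2
10 = 5*2 + 0, so m = 5, epsilon = 0
pi(d, r) = m(m-1)(r-1)/2 + m*epsilon
= 5*4*2/2 + 5*0
= 40/2 + 0
= 20 + 0 = 20

20


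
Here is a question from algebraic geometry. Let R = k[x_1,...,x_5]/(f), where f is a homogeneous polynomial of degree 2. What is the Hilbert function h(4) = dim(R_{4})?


For R = k[x_1,...,x_n]/(f) with f homogeneous of degree e:
The Hilbert series is (1 - t^e)/(1 - t)^n.
So h(d) = C(d+n-1, n-1) - C(d-e+n-1, n-1) for d >= e.
With n=5, e=2, d=4:
C(4+5-1, 5-1) = C(8, 4) = 70
C(4-2+5-1, 5-1) = C(6, 4) = 15
h(4) = 70 - 15 = 55

55


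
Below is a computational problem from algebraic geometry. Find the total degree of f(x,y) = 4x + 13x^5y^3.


Examine each term for its total degree (sum of exponents).
  Term '4x' has total degree 1+0 = 1.
  Term '13x^5y^3' has total degree 5+3 = 8.
The maximum total degree among all terms is 8.

8


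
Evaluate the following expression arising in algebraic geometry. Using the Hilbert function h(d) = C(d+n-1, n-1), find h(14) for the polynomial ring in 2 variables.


The Hilbert function for the polynomial ring in 2 variables is:
h(d) = C(d+n-1, n-1)
h(14) = C(14+2-1, 2-1) = C(15, 1)
= 15! / (1! * 14!)
= 15

15


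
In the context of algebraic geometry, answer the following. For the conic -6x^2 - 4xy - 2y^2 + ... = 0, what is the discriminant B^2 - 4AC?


The discriminant of a conic Ax^2 + Bxy + Cy^2 + ... = 0 is B^2 - 4AC.
B^2 = (-4)^2 = 16
4AC = 4*(-6)*(-2) = 48
Discriminant = 16 - 48 = -32

-32


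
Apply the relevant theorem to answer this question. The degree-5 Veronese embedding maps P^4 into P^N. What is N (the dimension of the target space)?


The Veronese embedding v_d: P^n -> P^N maps each point to all
degree-d monomials in n+1 homogeneous coordinates.
N = C(n+d, d) - 1
N = C(4+5, 5) - 1
N = C(9, 5) - 1
C(9, 5) = 126
N = 126 - 1 = 125

125


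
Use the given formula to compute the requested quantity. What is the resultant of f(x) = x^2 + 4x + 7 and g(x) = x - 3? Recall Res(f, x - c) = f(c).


For Res(f, x - c), we evaluate f at x = c.
f(3) = 3^2 + 4*3 + 7
= 9 + 12 + 7
= 21 + 7 = 28
Res(f, g) = 28

28


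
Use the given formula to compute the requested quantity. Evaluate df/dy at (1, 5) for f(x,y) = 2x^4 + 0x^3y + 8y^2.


df/dy = 0*x^3 + 2*8*y^1
At (1,5): 0*1^3 + 2*8*5^1
= 0 + 80
= 80

80


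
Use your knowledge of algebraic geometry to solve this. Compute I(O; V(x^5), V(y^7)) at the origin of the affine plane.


The intersection multiplicity of V(x^a) and V(y^b) at the origin is:
I(O; V(x^5), V(y^7)) = dim_k(k[x,y]/(x^5, y^7))
A basis for k[x,y]/(x^5, y^7) is the set of monomials x^i * y^j
where 0 <= i < 5 and 0 <= j < 7.
The number of such monomials is 5 * 7 = 35

35


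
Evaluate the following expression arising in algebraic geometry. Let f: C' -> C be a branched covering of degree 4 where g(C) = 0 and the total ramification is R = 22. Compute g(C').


Riemann-Hurwitz formula: 2g' - 2 = d(2g - 2) + R
Given: d = 4, g = 0, R = 22
2g' - 2 = 4*(2*0 - 2) + 22
2g' - 2 = 4*(-2) + 22
2g' - 2 = -8 + 22 = 14
2g' = 16
g' = 8

8


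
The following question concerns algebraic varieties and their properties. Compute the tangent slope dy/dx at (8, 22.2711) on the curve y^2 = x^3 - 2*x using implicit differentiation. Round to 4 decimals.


Using implicit differentiation of y^2 = x^3 - 2*x:
2y * dy/dx = 3x^2 - 2
dy/dx = (3x^2 - 2)/(2y)
Numerator: 3*8^2 - 2 = 190
Denominator: 2*22.2711 = 44.5422
dy/dx = 190/44.5422 = 4.2656

4.2656


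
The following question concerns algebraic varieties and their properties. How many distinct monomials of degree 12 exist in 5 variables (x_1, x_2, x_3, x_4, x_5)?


The number of degree-12 monomials in 5 variables is C(d+n-1, n-1).
= C(12+5-1, 5-1) = C(16, 4)
= 1820

1820


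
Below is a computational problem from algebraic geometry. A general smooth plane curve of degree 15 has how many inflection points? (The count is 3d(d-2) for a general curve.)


For a general smooth plane curve C of degree d, the inflection points are
the intersection of C with its Hessian curve, which has degree 3(d-2).
By Bezout, the total intersection number is d * 3(d-2) = 15 * 39 = 585.
For a general curve every flex is ordinary, so each contributes
multiplicity 1 to C·Hess(C), and the number of distinct inflection
points is 3d(d-2).
Inflection points = 3*15*(15-2) = 3*15*13 = 585

585


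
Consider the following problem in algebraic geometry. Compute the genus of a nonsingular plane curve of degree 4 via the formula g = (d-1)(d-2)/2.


Using the genus formula for smooth plane curves:
g = (d-1)(d-2)/2
g = (4-1)(4-2)/2
g = 3*2/2
g = 6/2 = 3

3


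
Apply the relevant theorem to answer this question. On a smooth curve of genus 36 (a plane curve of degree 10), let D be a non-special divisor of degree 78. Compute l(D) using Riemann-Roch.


First, compute the genus of a smooth plane curve of degree 10:
g = (d-1)(d-2)/2 = (10-1)(10-2)/2 = 36
For a non-special divisor D (i.e., h^1(D) = 0), Riemann-Roch gives:
l(D) = deg(D) - g + 1
Since deg(D) = 78 >= 2g - 1 = 71, D is non-special.
l(D) = 78 - 36 + 1 = 43

43


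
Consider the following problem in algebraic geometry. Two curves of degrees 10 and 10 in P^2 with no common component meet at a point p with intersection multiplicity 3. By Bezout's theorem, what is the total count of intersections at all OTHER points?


By Bezout's theorem, the total intersection number is d1 * d2.
Total = 10 * 10 = 100
Intersection multiplicity at p = 3
Remaining intersections = 100 - 3 = 97

97


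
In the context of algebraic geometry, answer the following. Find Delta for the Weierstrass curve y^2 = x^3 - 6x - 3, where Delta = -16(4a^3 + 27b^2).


Compute each component:
4a^3 = 4*(-6)^3 = 4*(-216) = -864
27b^2 = 27*(-3)^2 = 27*9 = 243
4a^3 + 27b^2 = -864 + 243 = -621
Delta = -16*(-621) = 9936

9936


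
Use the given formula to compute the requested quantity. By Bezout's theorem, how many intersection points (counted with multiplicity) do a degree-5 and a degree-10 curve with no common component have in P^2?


Bezout's theorem states the intersection count equals the product of degrees.
Intersection count = 5 * 10 = 50

50


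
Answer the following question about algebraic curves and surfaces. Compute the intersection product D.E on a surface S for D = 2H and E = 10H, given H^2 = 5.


Using bilinearity of the intersection pairing on a surface S:
(aH).(bH) = ab * (H.H)
We have H^2 = 5.
D.E = (2H).(10H) = 2*10*5
= 20*5
= 100

100


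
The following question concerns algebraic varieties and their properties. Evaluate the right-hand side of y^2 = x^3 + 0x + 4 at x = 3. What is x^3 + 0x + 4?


Compute x^3 + 0x + 4 at x = 3:
x^3 = 3^3 = 27
0*x = 0*3 = 0
Sum: 27 + 0 + 4 = 31

31


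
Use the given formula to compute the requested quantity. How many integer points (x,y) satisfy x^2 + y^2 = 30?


Systematically check integer values of x where x^2 <= 30.
For each valid x, check if 30 - x^2 is a perfect square.
Total integer solutions found: 0

0


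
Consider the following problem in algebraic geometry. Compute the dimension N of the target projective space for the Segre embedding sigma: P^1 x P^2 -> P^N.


The Segre embedding maps P^m x P^n into P^N via
all products of coordinates from each factor.
N = (m+1)(n+1) - 1
N = (1+1)(2+1) - 1
N = 2*3 - 1
N = 6 - 1 = 5

5


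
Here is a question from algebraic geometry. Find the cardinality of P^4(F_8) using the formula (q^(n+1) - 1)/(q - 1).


P^4(F_8) has (q^(n+1) - 1)/(q - 1) points.
= 8^4 + 8^3 + 8^2 + 8^1 + 8^0
= 4096 + 512 + 64 + 8 + 1
= 4681

4681


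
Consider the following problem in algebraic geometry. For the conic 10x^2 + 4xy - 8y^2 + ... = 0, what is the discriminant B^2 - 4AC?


The discriminant of a conic Ax^2 + Bxy + Cy^2 + ... = 0 is B^2 - 4AC.
B^2 = 4^2 = 16
4AC = 4*10*(-8) = -320
Discriminant = 16 + 320 = 336

336


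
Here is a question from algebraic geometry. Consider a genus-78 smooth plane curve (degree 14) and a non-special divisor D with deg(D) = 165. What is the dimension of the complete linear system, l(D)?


First, compute the genus of a smooth plane curve of degree 14:
g = (d-1)(d-2)/2 = (14-1)(14-2)/2 = 78
For a non-special divisor D (i.e., h^1(D) = 0), Riemann-Roch gives:
l(D) = deg(D) - g + 1
Since deg(D) = 165 >= 2g - 1 = 155, D is non-special.
l(D) = 165 - 78 + 1 = 88

88


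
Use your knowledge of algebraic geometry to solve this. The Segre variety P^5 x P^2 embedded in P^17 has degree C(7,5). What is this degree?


The degree of the Segre variety P^5 x P^2 is C(m+n, m).
= C(7, 5)
= 21

21


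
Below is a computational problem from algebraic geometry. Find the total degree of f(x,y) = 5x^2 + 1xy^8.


Examine each term for its total degree (sum of exponents).
  Term '5x^2' has total degree 2+0 = 2.
  Term '1xy^8' has total degree 1+8 = 9.
The maximum total degree among all terms is 9.

9


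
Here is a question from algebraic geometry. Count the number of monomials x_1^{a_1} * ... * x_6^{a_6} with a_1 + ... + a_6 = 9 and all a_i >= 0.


The number of degree-9 monomials in 6 variables is C(d+n-1, n-1).
= C(9+6-1, 6-1) = C(14, 5)
= 2002

2002


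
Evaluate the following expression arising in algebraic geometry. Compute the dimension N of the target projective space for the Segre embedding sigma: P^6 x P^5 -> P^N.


The Segre embedding maps P^m x P^n into P^N via
all products of coordinates from each factor.
N = (m+1)(n+1) - 1
N = (6+1)(5+1) - 1
N = 7*6 - 1
N = 42 - 1 = 41

41


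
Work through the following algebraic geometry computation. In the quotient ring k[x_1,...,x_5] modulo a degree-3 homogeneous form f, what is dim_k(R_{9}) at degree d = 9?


For R = k[x_1,...,x_n]/(f) with f homogeneous of degree e:
The Hilbert series is (1 - t^e)/(1 - t)^n.
So h(d) = C(d+n-1, n-1) - C(d-e+n-1, n-1) for d >= e.
With n=5, e=3, d=9:
C(9+5-1, 5-1) = C(13, 4) = 715
C(9-3+5-1, 5-1) = C(10, 4) = 210
h(9) = 715 - 210 = 505

505


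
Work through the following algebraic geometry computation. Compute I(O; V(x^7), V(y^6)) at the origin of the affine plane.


The intersection multiplicity of V(x^a) and V(y^b) at the origin is:
I(O; V(x^7), V(y^6)) = dim_k(k[x,y]/(x^7, y^6))
A basis for k[x,y]/(x^7, y^6) is the set of monomials x^i * y^j
where 0 <= i < 7 and 0 <= j < 6.
The number of such monomials is 7 * 6 = 42

42


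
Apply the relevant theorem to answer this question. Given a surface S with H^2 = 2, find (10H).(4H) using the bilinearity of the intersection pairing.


Using bilinearity of the intersection pairing on a surface S:
(aH).(bH) = ab * (H.H)
We have H^2 = 2.
D.E = (10H).(4H) = 10*4*2
= 40*2
= 80

80


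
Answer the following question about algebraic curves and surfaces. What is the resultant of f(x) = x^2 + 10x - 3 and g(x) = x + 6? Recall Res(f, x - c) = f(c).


For Res(f, x - c), we evaluate f at x = c.
f(-6) = (-6)^2 + 10*(-6) - 3
= 36 - 60 - 3
= -24 - 3 = -27
Res(f, g) = -27

-27


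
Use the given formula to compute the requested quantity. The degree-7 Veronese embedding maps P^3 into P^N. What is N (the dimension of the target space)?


The Veronese embedding v_d: P^n -> P^N maps each point to all
degree-d monomials in n+1 homogeneous coordinates.
N = C(n+d, d) - 1
N = C(3+7, 7) - 1
N = C(10, 7) - 1
C(10, 7) = 120
N = 120 - 1 = 119

119


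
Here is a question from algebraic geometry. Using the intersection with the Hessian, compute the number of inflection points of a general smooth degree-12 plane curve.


For a general smooth plane curve C of degree d, the inflection points are
the intersection of C with its Hessian curve, which has degree 3(d-2).
By Bezout, the total intersection number is d * 3(d-2) = 12 * 30 = 360.
For a general curve every flex is ordinary, so each contributes
multiplicity 1 to C·Hess(C), and the number of distinct inflection
points is 3d(d-2).
Inflection points = 3*12*(12-2) = 3*12*10 = 360

360


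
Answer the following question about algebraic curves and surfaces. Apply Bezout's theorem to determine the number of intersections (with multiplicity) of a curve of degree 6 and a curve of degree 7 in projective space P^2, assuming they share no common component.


Bezout's theorem states the intersection count equals the product of degrees.
Intersection count = 6 * 7 = 42

42


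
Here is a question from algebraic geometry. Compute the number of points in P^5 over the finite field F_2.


P^5(F_2) has (q^(n+1) - 1)/(q - 1) points.
= 2^5 + 2^4 + 2^3 + 2^2 + 2^1 + 2^0
= 32 + 16 + 8 + 4 + 2 + 1
= 63

63


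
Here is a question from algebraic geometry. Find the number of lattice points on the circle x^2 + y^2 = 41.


Systematically check integer values of x where x^2 <= 41.
For each valid x, check if 41 - x^2 is a perfect square.
x=4: 41 - 16 = 25, sqrt = 5 (valid)
x=5: 41 - 25 = 16, sqrt = 4 (valid)
Total integer solutions found: 8

8


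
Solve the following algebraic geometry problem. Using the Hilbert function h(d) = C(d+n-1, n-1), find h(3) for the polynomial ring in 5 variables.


The Hilbert function for the polynomial ring in 5 variables is:
h(d) = C(d+n-1, n-1)
h(3) = C(3+5-1, 5-1) = C(7, 4)
= 7! / (4! * 3!)
= 35

35


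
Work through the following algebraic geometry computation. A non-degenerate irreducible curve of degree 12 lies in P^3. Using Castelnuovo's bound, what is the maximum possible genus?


Castelnuovo's bound: write d - 1 = m(r-1) + epsilon with 0 <= epsilon < r-1.
d - 1 = 12 - 1 = 11
r - 1 = 3 - 1 = 2
11 = 5*2 + 1, so m = 5, epsilon = 1
pi(d, r) = m(m-1)(r-1)/2 + m*epsilon
= 5*4*2/2 + 5*1
= 40/2 + 5
= 20 + 5 = 25

25


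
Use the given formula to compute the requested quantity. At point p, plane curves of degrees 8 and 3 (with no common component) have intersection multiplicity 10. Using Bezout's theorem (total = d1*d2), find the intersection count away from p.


By Bezout's theorem, the total intersection number is d1 * d2.
Total = 8 * 3 = 24
Intersection multiplicity at p = 10
Remaining intersections = 24 - 10 = 14

14


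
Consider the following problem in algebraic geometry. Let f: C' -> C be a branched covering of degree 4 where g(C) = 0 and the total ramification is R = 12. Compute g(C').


Riemann-Hurwitz formula: 2g' - 2 = d(2g - 2) + R
Given: d = 4, g = 0, R = 12
2g' - 2 = 4*(2*0 - 2) + 12
2g' - 2 = 4*(-2) + 12
2g' - 2 = -8 + 12 = 4
2g' = 6
g' = 3

3


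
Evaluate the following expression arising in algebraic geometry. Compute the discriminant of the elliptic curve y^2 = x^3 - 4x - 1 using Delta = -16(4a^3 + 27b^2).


Compute each component:
4a^3 = 4*(-4)^3 = 4*(-64) = -256
27b^2 = 27*(-1)^2 = 27*1 = 27
4a^3 + 27b^2 = -256 + 27 = -229
Delta = -16*(-229) = 3664

3664


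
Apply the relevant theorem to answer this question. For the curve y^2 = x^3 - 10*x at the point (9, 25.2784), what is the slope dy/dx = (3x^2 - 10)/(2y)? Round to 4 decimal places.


Using implicit differentiation of y^2 = x^3 - 10*x:
2y * dy/dx = 3x^2 - 10
dy/dx = (3x^2 - 10)/(2y)
Numerator: 3*9^2 - 10 = 233
Denominator: 2*25.2784 = 50.5568
dy/dx = 233/50.5568 = 4.6087

4.6087


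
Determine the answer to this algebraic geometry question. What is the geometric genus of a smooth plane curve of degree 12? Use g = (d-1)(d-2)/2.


Using the genus formula for smooth plane curves:
g = (d-1)(d-2)/2
g = (12-1)(12-2)/2
g = 11*10/2
g = 110/2 = 55

55


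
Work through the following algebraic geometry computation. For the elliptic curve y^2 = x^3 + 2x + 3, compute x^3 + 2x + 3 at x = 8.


Compute x^3 + 2x + 3 at x = 8:
x^3 = 8^3 = 512
2*x = 2*8 = 16
Sum: 512 + 16 + 3 = 531

531


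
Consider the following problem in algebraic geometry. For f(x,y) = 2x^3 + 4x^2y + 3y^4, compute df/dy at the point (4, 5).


df/dy = 4*x^2 + 4*3*y^3
At (4,5): 4*4^2 + 4*3*5^3
= 64 + 1500
= 1564

1564


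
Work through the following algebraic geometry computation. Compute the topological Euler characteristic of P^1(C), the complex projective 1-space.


The complex projective space P^1 has one cell in each even real dimension 0, 2, ..., 2.
The cohomology groups are H^{2k}(P^1) = Z for k = 0,...,1, and 0 otherwise.
Euler characteristic = sum of Betti numbers = 1 per even-dimensional cohomology group.
chi(P^1) = 1 + 1 = 2

2


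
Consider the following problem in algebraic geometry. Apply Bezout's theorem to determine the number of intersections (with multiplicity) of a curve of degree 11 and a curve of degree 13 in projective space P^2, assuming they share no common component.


Bezout's theorem states the intersection count equals the product of degrees.
Intersection count = 11 * 13 = 143

143


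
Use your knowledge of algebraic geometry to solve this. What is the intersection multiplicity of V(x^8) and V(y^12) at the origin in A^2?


The intersection multiplicity of V(x^a) and V(y^b) at the origin is:
I(O; V(x^8), V(y^12)) = dim_k(k[x,y]/(x^8, y^12))
A basis for k[x,y]/(x^8, y^12) is the set of monomials x^i * y^j
where 0 <= i < 8 and 0 <= j < 12.
The number of such monomials is 8 * 12 = 96

96


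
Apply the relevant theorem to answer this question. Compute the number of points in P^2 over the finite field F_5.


P^2(F_5) has (q^(n+1) - 1)/(q - 1) points.
= 5^2 + 5^1 + 5^0
= 25 + 5 + 1
= 31

31


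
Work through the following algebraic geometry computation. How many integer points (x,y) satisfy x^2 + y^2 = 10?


Systematically check integer values of x where x^2 <= 10.
For each valid x, check if 10 - x^2 is a perfect square.
x=1: 10 - 1 = 9, sqrt = 3 (valid)
x=3: 10 - 9 = 1, sqrt = 1 (valid)
Total integer solutions found: 8

8


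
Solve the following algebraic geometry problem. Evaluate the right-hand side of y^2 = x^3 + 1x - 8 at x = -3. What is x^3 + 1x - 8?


Compute x^3 + 1x - 8 at x = -3:
x^3 = (-3)^3 = -27
1*x = 1*(-3) = -3
Sum: -27 - 3 - 8 = -38

-38


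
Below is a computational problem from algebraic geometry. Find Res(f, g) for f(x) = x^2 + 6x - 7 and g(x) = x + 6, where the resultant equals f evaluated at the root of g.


For Res(f, x - c), we evaluate f at x = c.
f(-6) = (-6)^2 + 6*(-6) - 7
= 36 - 36 - 7
= 0 - 7 = -7
Res(f, g) = -7

-7


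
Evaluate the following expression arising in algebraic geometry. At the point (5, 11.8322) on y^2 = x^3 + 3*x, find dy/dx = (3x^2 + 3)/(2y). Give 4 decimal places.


Using implicit differentiation of y^2 = x^3 + 3*x:
2y * dy/dx = 3x^2 + 3
dy/dx = (3x^2 + 3)/(2y)
Numerator: 3*5^2 + 3 = 78
Denominator: 2*11.8322 = 23.6644
dy/dx = 78/23.6644 = 3.2961

3.2961


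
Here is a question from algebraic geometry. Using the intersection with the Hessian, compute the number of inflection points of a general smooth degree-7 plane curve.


For a general smooth plane curve C of degree d, the inflection points are
the intersection of C with its Hessian curve, which has degree 3(d-2).
By Bezout, the total intersection number is d * 3(d-2) = 7 * 15 = 105.
For a general curve every flex is ordinary, so each contributes
multiplicity 1 to C·Hess(C), and the number of distinct inflection
points is 3d(d-2).
Inflection points = 3*7*(7-2) = 3*7*5 = 105

105


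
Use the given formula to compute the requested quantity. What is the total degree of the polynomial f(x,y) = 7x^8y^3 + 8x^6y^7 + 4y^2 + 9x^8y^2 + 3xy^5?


Examine each term for its total degree (sum of exponents).
  Term '7x^8y^3' has total degree 8+3 = 11.
  Term '8x^6y^7' has total degree 6+7 = 13.
  Term '4y^2' has total degree 0+2 = 2.
  Term '9x^8y^2' has total degree 8+2 = 10.
  Term '3xy^5' has total degree 1+5 = 6.
The maximum total degree among all terms is 13.

13


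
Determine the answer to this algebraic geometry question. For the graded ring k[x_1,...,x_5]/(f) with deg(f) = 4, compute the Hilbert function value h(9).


For R = k[x_1,...,x_n]/(f) with f homogeneous of degree e:
The Hilbert series is (1 - t^e)/(1 - t)^n.
So h(d) = C(d+n-1, n-1) - C(d-e+n-1, n-1) for d >= e.
With n=5, e=4, d=9:
C(9+5-1, 5-1) = C(13, 4) = 715
C(9-4+5-1, 5-1) = C(9, 4) = 126
h(9) = 715 - 126 = 589

589


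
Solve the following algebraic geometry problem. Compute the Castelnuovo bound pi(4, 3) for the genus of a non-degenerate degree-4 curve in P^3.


Castelnuovo's bound: write d - 1 = m(r-1) + epsilon with 0 <= epsilon < r-1.
d - 1 = 4 - 1 = 3
r - 1 = 3 - 1 = 2
3 = 1*2 + 1, so m = 1, epsilon = 1
pi(d, r) = m(m-1)(r-1)/2 + m*epsilon
= 1*0*2/2 + 1*1
= 0/2 + 1
= 0 + 1 = 1

1


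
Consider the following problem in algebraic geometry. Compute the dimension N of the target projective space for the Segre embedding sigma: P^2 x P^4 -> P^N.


The Segre embedding maps P^m x P^n into P^N via
all products of coordinates from each factor.
N = (m+1)(n+1) - 1
N = (2+1)(4+1) - 1
N = 3*5 - 1
N = 15 - 1 = 14

14


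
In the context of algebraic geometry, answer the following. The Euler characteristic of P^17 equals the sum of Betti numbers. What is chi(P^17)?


The complex projective space P^17 has one cell in each even real dimension 0, 2, ..., 34.
The cohomology groups are H^{2k}(P^17) = Z for k = 0,...,17, and 0 otherwise.
Euler characteristic = sum of Betti numbers = 1 per even-dimensional cohomology group.
chi(P^17) = 17 + 1 = 18

18


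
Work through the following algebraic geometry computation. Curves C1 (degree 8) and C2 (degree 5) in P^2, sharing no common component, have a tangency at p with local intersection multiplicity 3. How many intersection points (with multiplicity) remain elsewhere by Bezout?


By Bezout's theorem, the total intersection number is d1 * d2.
Total = 8 * 5 = 40
Intersection multiplicity at p = 3
Remaining intersections = 40 - 3 = 37

37


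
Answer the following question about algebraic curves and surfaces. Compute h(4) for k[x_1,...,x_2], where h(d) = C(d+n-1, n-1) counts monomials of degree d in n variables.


The Hilbert function for the polynomial ring in 2 variables is:
h(d) = C(d+n-1, n-1)
h(4) = C(4+2-1, 2-1) = C(5, 1)
= 5! / (1! * 4!)
= 5

5


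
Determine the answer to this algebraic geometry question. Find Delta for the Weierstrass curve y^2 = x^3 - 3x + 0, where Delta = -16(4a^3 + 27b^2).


Compute each component:
4a^3 = 4*(-3)^3 = 4*(-27) = -108
27b^2 = 27*0^2 = 27*0 = 0
4a^3 + 27b^2 = -108 + 0 = -108
Delta = -16*(-108) = 1728

1728


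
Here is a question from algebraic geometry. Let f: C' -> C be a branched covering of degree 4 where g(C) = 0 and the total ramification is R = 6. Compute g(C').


Riemann-Hurwitz formula: 2g' - 2 = d(2g - 2) + R
Given: d = 4, g = 0, R = 6
2g' - 2 = 4*(2*0 - 2) + 6
2g' - 2 = 4*(-2) + 6
2g' - 2 = -8 + 6 = -2
2g' = 0
g' = 0

0


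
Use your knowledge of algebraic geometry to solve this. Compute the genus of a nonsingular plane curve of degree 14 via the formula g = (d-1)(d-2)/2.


Using the genus formula for smooth plane curves:
g = (d-1)(d-2)/2
g = (14-1)(14-2)/2
g = 13*12/2
g = 156/2 = 78

78


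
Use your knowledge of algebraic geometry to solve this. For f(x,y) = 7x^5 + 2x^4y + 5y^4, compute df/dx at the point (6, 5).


df/dx = 5*7*x^4 + 4*2*x^3*y
At (6,5): 5*7*6^4 + 4*2*6^3*5
= 45360 + 8640
= 54000

54000


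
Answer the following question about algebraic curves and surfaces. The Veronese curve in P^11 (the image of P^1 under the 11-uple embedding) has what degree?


The rational normal curve in P^11 is the image of P^1 under the 11-uple Veronese.
A general hyperplane in P^11 pulls back to a degree-11 form on P^1, which has 11 zeros,
so the curve meets a general hyperplane in 11 points. Degree = 11.

11


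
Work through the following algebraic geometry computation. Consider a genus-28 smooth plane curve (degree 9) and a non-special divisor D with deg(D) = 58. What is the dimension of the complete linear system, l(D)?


First, compute the genus of a smooth plane curve of degree 9:
g = (d-1)(d-2)/2 = (9-1)(9-2)/2 = 28
For a non-special divisor D (i.e., h^1(D) = 0), Riemann-Roch gives:
l(D) = deg(D) - g + 1
Since deg(D) = 58 >= 2g - 1 = 55, D is non-special.
l(D) = 58 - 28 + 1 = 31

31


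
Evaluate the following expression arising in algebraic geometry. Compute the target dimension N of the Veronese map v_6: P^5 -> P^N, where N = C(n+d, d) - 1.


The Veronese embedding v_d: P^n -> P^N maps each point to all
degree-d monomials in n+1 homogeneous coordinates.
N = C(n+d, d) - 1
N = C(5+6, 6) - 1
N = C(11, 6) - 1
C(11, 6) = 462
N = 462 - 1 = 461

461


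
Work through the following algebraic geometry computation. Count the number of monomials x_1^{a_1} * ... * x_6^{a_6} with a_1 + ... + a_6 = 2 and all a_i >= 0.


The number of degree-2 monomials in 6 variables is C(d+n-1, n-1).
= C(2+6-1, 6-1) = C(7, 5)
= 21

21


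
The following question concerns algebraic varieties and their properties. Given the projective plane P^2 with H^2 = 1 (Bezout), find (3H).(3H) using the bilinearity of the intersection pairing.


Using bilinearity of the intersection pairing on the projective plane P^2:
(aH).(bH) = ab * (H.H)
We have H^2 = 1 (Bezout).
D.E = (3H).(3H) = 3*3*1
= 9*1
= 9

9


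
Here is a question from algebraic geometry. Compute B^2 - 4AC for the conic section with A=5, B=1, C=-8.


The discriminant of a conic Ax^2 + Bxy + Cy^2 + ... = 0 is B^2 - 4AC.
B^2 = 1^2 = 1
4AC = 4*5*(-8) = -160
Discriminant = 1 + 160 = 161

161


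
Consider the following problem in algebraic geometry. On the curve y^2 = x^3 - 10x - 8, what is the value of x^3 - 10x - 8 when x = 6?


Compute x^3 - 10x - 8 at x = 6:
x^3 = 6^3 = 216
(-10)*x = (-10)*6 = -60
Sum: 216 - 60 - 8 = 148

148


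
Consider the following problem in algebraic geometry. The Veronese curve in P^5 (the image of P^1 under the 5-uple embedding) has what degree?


The rational normal curve in P^5 is the image of P^1 under the 5-uple Veronese.
A general hyperplane in P^5 pulls back to a degree-5 form on P^1, which has 5 zeros,
so the curve meets a general hyperplane in 5 points. Degree = 5.

5


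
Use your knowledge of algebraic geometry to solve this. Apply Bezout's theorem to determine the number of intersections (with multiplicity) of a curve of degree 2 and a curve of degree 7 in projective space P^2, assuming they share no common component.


Bezout's theorem states the intersection count equals the product of degrees.
Intersection count = 2 * 7 = 14

14


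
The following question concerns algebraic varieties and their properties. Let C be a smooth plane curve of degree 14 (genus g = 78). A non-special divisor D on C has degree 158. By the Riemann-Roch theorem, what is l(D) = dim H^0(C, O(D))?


First, compute the genus of a smooth plane curve of degree 14:
g = (d-1)(d-2)/2 = (14-1)(14-2)/2 = 78
For a non-special divisor D (i.e., h^1(D) = 0), Riemann-Roch gives:
l(D) = deg(D) - g + 1
Since deg(D) = 158 >= 2g - 1 = 155, D is non-special.
l(D) = 158 - 78 + 1 = 81

81


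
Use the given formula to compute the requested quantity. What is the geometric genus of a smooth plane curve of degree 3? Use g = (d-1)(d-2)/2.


Using the genus formula for smooth plane curves:
g = (d-1)(d-2)/2
g = (3-1)(3-2)/2
g = 2*1/2
g = 2/2 = 1

1


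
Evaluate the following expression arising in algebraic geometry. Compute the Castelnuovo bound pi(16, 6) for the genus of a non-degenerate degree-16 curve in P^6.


Castelnuovo's bound: write d - 1 = m(r-1) + epsilon with 0 <= epsilon < r-1.
d - 1 = 16 - 1 = 15
r - 1 = 6 - 1 = 5
15 = 3*5 + 0, so m = 3, epsilon = 0
pi(d, r) = m(m-1)(r-1)/2 + m*epsilon
= 3*2*5/2 + 3*0
= 30/2 + 0
= 15 + 0 = 15

15


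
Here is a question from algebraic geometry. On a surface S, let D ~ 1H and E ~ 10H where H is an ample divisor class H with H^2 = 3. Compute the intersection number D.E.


Using bilinearity of the intersection pairing on a surface S:
(aH).(bH) = ab * (H.H)
We have H^2 = 3.
D.E = (1H).(10H) = 1*10*3
= 10*3
= 30

30


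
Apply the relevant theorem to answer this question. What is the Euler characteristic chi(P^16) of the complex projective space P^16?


The complex projective space P^16 has one cell in each even real dimension 0, 2, ..., 32.
The cohomology groups are H^{2k}(P^16) = Z for k = 0,...,16, and 0 otherwise.
Euler characteristic = sum of Betti numbers = 1 per even-dimensional cohomology group.
chi(P^16) = 16 + 1 = 17

17


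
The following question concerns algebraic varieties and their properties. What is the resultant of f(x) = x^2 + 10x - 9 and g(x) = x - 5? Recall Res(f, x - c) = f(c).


For Res(f, x - c), we evaluate f at x = c.
f(5) = 5^2 + 10*5 - 9
= 25 + 50 - 9
= 75 - 9 = 66
Res(f, g) = 66

66


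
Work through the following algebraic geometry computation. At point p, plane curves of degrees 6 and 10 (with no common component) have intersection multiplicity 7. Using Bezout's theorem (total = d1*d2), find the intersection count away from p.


By Bezout's theorem, the total intersection number is d1 * d2.
Total = 6 * 10 = 60
Intersection multiplicity at p = 7
Remaining intersections = 60 - 7 = 53

53


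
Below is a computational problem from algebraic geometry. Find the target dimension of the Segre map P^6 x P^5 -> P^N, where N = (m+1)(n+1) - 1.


The Segre embedding maps P^m x P^n into P^N via
all products of coordinates from each factor.
N = (m+1)(n+1) - 1
N = (6+1)(5+1) - 1
N = 7*6 - 1
N = 42 - 1 = 41

41


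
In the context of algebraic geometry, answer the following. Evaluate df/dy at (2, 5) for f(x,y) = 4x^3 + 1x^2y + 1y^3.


df/dy = 1*x^2 + 3*1*y^2
At (2,5): 1*2^2 + 3*1*5^2
= 4 + 75
= 79

79


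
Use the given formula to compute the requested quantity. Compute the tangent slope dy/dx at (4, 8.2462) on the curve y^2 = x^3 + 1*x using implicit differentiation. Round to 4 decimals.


Using implicit differentiation of y^2 = x^3 + 1*x:
2y * dy/dx = 3x^2 + 1
dy/dx = (3x^2 + 1)/(2y)
Numerator: 3*4^2 + 1 = 49
Denominator: 2*8.2462 = 16.4924
dy/dx = 49/16.4924 = 2.9711

2.9711


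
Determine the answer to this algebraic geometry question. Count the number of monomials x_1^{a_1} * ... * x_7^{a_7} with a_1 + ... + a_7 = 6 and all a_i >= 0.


The number of degree-6 monomials in 7 variables is C(d+n-1, n-1).
= C(6+7-1, 7-1) = C(12, 6)
= 924

924


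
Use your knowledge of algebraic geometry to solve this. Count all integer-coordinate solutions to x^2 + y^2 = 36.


Systematically check integer values of x where x^2 <= 36.
For each valid x, check if 36 - x^2 is a perfect square.
x=0: 36 - 0 = 36, sqrt = 6 (valid)
x=6: 36 - 36 = 0, sqrt = 0 (valid)
Total integer solutions found: 4

4
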